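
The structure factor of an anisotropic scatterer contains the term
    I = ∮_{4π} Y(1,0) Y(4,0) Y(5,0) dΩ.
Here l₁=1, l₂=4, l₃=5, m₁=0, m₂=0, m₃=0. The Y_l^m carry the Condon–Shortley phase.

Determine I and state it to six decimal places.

Rules hold: Σm=0, L=10 even, 3≤5≤5.
N = 3·9·11 = 297
Δ = 0!·2!·8!/11! = 1/495
Racah Σ t=0..0: t=0:+1/576 = 1/576
⇒ 3j(1 4 5; 0 0 0)² = 5/99, sgn -1
(m-triple is (0,0,0) — same symbol as above.)
4πI² = N·(3j₀)²·(3jₘ)² = 25/33
I = +1·√(0.757576/4π) = 0.24553200

0.245532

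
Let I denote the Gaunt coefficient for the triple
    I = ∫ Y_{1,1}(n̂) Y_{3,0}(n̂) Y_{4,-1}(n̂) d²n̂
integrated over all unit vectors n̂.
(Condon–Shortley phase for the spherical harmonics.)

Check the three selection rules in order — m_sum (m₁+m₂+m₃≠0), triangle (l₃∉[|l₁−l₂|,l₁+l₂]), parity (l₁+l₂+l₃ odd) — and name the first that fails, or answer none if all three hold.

none

azimuthal sum: 1 + 0 − 1 = 0  ✓
2 ≤ 4 ≤ 4 (triangle on l)  ✓
L = 1 + 3 + 4 = 8 (even)  ✓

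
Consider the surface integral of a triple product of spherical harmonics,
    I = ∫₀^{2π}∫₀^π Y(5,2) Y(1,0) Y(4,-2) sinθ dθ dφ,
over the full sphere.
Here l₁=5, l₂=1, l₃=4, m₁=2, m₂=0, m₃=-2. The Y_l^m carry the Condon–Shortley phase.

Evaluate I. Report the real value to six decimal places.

Checks pass: Σm=0; 10 even; l₃=4∈[4,6].
(2·5+1)(2·1+1)(2·4+1) = 297
Δ: 2! 8! 0! / 11! → 1/495
sum: t=1:−1/576 = -1/576
3j²(5 1 4; 0 0 0) = Δ·Π!·Σ² = 5/99  (sign -1)
sum: t=1:−1/1440 = -1/1440
3j²(5 1 4; 2 0 -2) = Δ·Π!·Σ² = 7/165  (sign -1)
combine: 4πI² = 297·5/99·7/165 = 7/11
take √, sign +1: I = 0.22503380

0.225034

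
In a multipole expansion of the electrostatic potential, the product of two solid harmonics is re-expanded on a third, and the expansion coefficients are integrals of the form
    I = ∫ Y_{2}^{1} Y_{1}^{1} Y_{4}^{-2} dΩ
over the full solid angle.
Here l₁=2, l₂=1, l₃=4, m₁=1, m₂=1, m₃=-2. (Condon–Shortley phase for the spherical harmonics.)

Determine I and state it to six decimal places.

0.000000

triangle: need 1≤l₃≤3, have 4; I=0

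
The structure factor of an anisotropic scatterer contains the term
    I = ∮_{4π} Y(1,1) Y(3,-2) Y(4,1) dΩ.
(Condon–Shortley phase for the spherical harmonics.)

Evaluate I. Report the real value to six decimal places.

Rules hold: Σm=0, L=8 even, 2≤4≤4.
N = 3·7·9 = 189
Δ = 0!·2!·6!/9! = 1/252
Racah Σ t=0..0: t=0:+1/36 = 1/36
⇒ 3j(1 3 4; 0 0 0)² = 4/63, sgn +1
Racah Σ t=0..0: t=0:+1/240 = 1/240
⇒ 3j(1 3 4; 1 -2 1)² = 1/84, sgn -1
4πI² = N·(3j₀)²·(3jₘ)² = 1/7
I = -1·√(0.142857/4π) = -0.10662181

-0.106622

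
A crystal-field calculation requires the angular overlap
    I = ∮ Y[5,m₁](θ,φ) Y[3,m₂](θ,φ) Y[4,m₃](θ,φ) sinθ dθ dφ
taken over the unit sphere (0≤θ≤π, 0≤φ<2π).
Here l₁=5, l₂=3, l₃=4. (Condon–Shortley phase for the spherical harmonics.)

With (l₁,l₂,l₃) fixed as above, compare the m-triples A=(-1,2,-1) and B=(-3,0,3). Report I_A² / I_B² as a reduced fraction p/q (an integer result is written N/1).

3125/1764

Shared (l₁,l₂,l₃)=(5,3,4): N and (l;000)² cancel in I_A²/I_B².
A: Δ = 4!·6!·2!/13! = 1/180180; Racah Σ t=3..4: t=3:−1/432 t=4:+1/1152 = -5/3456; ⇒ 3j(5 3 4; -1 2 -1)² = 625/36036, sgn +1
B: Δ = 4!·6!·2!/13! = 1/180180; Racah Σ t=2..3: t=2:+1/2880 t=3:−1/1440 = -1/2880; ⇒ 3j(5 3 4; -3 0 3)² = 7/715, sgn +1
I_A²/I_B² = (625/36036)/(7/715) = 3125/1764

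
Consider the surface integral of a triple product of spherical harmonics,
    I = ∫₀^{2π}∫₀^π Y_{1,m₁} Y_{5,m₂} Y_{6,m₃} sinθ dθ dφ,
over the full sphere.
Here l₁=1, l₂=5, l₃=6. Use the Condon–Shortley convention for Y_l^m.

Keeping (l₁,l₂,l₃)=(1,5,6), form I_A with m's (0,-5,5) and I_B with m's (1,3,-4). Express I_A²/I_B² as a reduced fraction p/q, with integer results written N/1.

11/45

Shared (l₁,l₂,l₃)=(1,5,6): N and (l;000)² cancel in I_A²/I_B².
A: Δ = 0!·2!·10!/13! = 1/858; Racah Σ t=0..0: t=0:+1/3628800 = 1/3628800; ⇒ 3j(1 5 6; 0 -5 5)² = 1/78, sgn -1
B: Δ = 0!·2!·10!/13! = 1/858; Racah Σ t=0..0: t=0:+1/161280 = 1/161280; ⇒ 3j(1 5 6; 1 3 -4)² = 15/286, sgn +1
I_A²/I_B² = (1/78)/(15/286) = 11/45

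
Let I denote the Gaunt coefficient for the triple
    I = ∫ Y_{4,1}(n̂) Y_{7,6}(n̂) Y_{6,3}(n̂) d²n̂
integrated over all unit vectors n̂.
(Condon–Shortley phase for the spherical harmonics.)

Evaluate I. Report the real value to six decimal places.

0.000000

m-sum = 1 + 6 + 3 = 10 ≠ 0 ⇒ I = 0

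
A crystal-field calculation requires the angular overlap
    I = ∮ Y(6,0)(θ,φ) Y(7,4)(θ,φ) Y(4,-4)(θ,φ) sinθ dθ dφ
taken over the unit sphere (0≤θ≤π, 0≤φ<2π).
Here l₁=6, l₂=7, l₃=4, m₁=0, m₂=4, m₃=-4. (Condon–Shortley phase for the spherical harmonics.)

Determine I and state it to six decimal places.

l₁+l₂+l₃=17 is odd: 3j(l;000)=0 ⇒ I=0

0.000000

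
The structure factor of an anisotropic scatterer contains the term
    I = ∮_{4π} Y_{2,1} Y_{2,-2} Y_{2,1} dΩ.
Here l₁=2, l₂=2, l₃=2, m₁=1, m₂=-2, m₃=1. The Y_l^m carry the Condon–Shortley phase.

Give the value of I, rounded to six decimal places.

Rules hold: Σm=0, L=6 even, 0≤2≤4.
N = 5·5·5 = 125
Δ = 2!·2!·2!/7! = 1/630
Racah Σ t=0..2: t=0:+1/8 t=1:−1/1 t=2:+1/8 = -3/4
⇒ 3j(2 2 2; 0 0 0)² = 2/35, sgn -1
Racah Σ t=0..0: t=0:+1/4 = 1/4
⇒ 3j(2 2 2; 1 -2 1)² = 3/35, sgn -1
4πI² = N·(3j₀)²·(3jₘ)² = 30/49
I = +1·√(0.612245/4π) = 0.22072812

0.220728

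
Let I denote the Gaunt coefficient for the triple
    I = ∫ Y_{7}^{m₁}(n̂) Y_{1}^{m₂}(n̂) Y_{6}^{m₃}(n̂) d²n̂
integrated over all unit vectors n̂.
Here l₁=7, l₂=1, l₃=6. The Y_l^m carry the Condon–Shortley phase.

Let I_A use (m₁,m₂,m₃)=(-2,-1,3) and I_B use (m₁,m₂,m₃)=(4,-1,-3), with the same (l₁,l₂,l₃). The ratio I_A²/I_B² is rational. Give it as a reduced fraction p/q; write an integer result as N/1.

Shared (l₁,l₂,l₃)=(7,1,6): N and (l;000)² cancel in I_A²/I_B².
A: Δ = 2!·12!·0!/15! = 1/1365; Racah Σ t=0..0: t=0:+1/4354560 = 1/4354560; ⇒ 3j(7 1 6; -2 -1 3)² = 2/273, sgn -1
B: Δ = 2!·12!·0!/15! = 1/1365; Racah Σ t=0..0: t=0:+1/4354560 = 1/4354560; ⇒ 3j(7 1 6; 4 -1 -3)² = 11/273, sgn -1
I_A²/I_B² = (2/273)/(11/273) = 2/11

2/11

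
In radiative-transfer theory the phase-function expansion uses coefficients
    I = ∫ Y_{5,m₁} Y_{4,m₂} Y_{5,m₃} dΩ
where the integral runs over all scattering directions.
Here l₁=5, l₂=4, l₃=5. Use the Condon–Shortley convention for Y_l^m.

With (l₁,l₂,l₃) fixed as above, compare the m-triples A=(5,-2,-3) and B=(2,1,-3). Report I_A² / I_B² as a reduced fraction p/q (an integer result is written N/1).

Same 5,4,5: normalisation and zero-m 3j drop out of the ratio.
A: Δ: 4! 6! 4! / 15! → 1/3153150; sum: t=0:+1/69120 = 1/69120; 3j²(5 4 5; 5 -2 -3) = Δ·Π!·Σ² = 4/143  (sign +1)
B: Δ: 4! 6! 4! / 15! → 1/3153150; sum: t=1:−1/6912 t=2:+1/2880 t=3:−1/17280 = 1/6912; 3j²(5 4 5; 2 1 -3) = Δ·Π!·Σ² = 5/429  (sign +1)
I_A²/I_B² = (4/143)/(5/429) = 12/5

12/5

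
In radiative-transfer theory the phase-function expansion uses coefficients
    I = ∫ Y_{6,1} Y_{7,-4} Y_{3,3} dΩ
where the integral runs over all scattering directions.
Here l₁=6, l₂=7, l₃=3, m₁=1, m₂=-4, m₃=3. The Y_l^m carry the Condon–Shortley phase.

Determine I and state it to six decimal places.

-0.190770

Checks pass: Σm=0; 16 even; l₃=3∈[1,13].
(2·6+1)(2·7+1)(2·3+1) = 1365
Δ: 10! 2! 4! / 17! → 1/2042040
sum: t=4:+1/207360 t=5:−1/57600 t=6:+1/207360 = -1/129600
3j²(6 7 3; 0 0 0) = Δ·Π!·Σ² = 168/12155  (sign +1)
sum: t=3:−1/1451520 = -1/1451520
3j²(6 7 3; 1 -4 3) = Δ·Π!·Σ² = 75/3094  (sign -1)
combine: 4πI² = 1365·168/12155·75/3094 = 18900/41327
take √, sign -1: I = -0.19076954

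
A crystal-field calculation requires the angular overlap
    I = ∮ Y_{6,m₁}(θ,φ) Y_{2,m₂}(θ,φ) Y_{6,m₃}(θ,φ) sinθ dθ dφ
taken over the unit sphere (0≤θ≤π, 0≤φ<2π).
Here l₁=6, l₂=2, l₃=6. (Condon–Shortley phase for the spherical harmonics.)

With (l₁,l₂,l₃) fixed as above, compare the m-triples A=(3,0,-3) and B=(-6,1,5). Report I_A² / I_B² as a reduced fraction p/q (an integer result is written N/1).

25/242

Same 6,2,6: normalisation and zero-m 3j drop out of the ratio.
A: Δ: 2! 10! 2! / 15! → 1/90090; sum: t=0:+1/120960 t=1:−1/80640 t=2:+1/1451520 = -1/290304; 3j²(6 2 6; 3 0 -3) = Δ·Π!·Σ² = 5/2002  (sign +1)
B: Δ: 2! 10! 2! / 15! → 1/90090; sum: t=2:+1/7257600 = 1/7257600; 3j²(6 2 6; -6 1 5) = Δ·Π!·Σ² = 11/455  (sign -1)
I_A²/I_B² = (5/2002)/(11/455) = 25/242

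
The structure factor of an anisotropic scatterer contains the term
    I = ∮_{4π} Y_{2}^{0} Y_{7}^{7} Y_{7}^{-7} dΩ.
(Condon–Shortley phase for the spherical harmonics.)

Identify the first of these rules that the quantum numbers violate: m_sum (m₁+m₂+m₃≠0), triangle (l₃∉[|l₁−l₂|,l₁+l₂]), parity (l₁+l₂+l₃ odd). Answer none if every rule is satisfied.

Σmᵢ = 0  ✓
l₃∈[|l₁−l₂|,l₁+l₂]=[5,9], have l₃=7  ✓
Σlᵢ = 16 ⇒ even  ✓

none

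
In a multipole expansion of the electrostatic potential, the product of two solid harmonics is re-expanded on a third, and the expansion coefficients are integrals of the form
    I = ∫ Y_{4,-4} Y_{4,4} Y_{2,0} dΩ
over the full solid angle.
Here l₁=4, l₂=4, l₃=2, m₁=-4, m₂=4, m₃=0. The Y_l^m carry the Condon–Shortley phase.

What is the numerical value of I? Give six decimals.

-0.229376

Rules hold: Σm=0, L=10 even, 0≤2≤8.
N = 9·9·5 = 405
Δ = 6!·2!·2!/11! = 1/13860
Racah Σ t=2..4: t=2:+1/192 t=3:−1/36 t=4:+1/192 = -5/288
⇒ 3j(4 4 2; 0 0 0)² = 20/693, sgn -1
Racah Σ t=6..6: t=6:+1/2880 = 1/2880
⇒ 3j(4 4 2; -4 4 0)² = 28/495, sgn +1
4πI² = N·(3j₀)²·(3jₘ)² = 80/121
I = -1·√(0.661157/4π) = -0.22937568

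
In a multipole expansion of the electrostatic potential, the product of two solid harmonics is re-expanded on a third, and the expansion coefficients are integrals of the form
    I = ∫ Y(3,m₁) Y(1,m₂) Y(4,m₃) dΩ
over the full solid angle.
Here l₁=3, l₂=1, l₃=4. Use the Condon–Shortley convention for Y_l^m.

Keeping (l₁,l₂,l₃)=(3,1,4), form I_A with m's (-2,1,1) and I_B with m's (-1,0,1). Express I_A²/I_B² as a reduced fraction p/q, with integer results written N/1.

1/5

l's match ⇒ only the (l;m) 3-j factors differ between A and B.
A: triangle coeff Δ(3,1,4) = 1/252; Σ_t [0,0]: t=0:+1/240 = 1/240; (3j)²=1/84 [(3 1 4; -2 1 1)], sign=-1
B: triangle coeff Δ(3,1,4) = 1/252; Σ_t [0,0]: t=0:+1/48 = 1/48; (3j)²=5/84 [(3 1 4; -1 0 1)], sign=-1
I_A²/I_B² = (1/84)/(5/84) = 1/5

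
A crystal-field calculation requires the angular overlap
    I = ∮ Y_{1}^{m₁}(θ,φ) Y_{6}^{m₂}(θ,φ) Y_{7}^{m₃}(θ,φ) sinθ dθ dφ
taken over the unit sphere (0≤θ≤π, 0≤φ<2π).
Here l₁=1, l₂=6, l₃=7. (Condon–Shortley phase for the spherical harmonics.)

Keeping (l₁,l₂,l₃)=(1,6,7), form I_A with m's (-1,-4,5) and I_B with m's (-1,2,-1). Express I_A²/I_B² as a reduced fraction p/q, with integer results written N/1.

Shared (l₁,l₂,l₃)=(1,6,7): N and (l;000)² cancel in I_A²/I_B².
A: Δ = 0!·2!·12!/15! = 1/1365; Racah Σ t=0..0: t=0:+1/14515200 = 1/14515200; ⇒ 3j(1 6 7; -1 -4 5)² = 22/455, sgn +1
B: Δ = 0!·2!·12!/15! = 1/1365; Racah Σ t=0..0: t=0:+1/1935360 = 1/1935360; ⇒ 3j(1 6 7; -1 2 -1)² = 1/91, sgn +1
I_A²/I_B² = (22/455)/(1/91) = 22/5

22/5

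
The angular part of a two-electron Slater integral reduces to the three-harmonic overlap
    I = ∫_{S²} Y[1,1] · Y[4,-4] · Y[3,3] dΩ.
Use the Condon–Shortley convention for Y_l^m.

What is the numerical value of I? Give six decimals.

0.325735

Checks pass: Σm=0; 8 even; l₃=3∈[3,5].
(2·1+1)(2·4+1)(2·3+1) = 189
Δ: 2! 0! 6! / 9! → 1/252
sum: t=1:−1/36 = -1/36
3j²(1 4 3; 0 0 0) = Δ·Π!·Σ² = 4/63  (sign +1)
sum: t=0:+1/1440 = 1/1440
3j²(1 4 3; 1 -4 3) = Δ·Π!·Σ² = 1/9  (sign +1)
combine: 4πI² = 189·4/63·1/9 = 4/3
take √, sign +1: I = 0.32573501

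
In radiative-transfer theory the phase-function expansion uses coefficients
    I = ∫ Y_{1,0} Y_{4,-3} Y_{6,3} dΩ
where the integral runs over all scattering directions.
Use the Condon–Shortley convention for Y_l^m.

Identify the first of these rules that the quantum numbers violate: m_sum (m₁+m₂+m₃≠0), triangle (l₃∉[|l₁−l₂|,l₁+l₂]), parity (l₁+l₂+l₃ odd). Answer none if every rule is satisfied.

azimuthal sum: 0 − 3 + 3 = 0  ✓
3 ≤ 6 ≤ 5 (triangle on l)  ✗
L = 1 + 4 + 6 = 11 (odd)

triangle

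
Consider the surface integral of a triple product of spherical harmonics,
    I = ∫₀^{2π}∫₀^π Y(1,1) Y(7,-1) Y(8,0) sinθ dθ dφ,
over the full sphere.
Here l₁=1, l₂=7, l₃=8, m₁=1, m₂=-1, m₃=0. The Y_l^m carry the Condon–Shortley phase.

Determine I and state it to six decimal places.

0.161907

Checks pass: Σm=0; 16 even; l₃=8∈[6,8].
(2·1+1)(2·7+1)(2·8+1) = 765
Δ: 0! 2! 14! / 17! → 1/2040
sum: t=0:+1/25401600 = 1/25401600
3j²(1 7 8; 0 0 0) = Δ·Π!·Σ² = 8/255  (sign +1)
sum: t=0:+1/58060800 = 1/58060800
3j²(1 7 8; 1 -1 0) = Δ·Π!·Σ² = 7/510  (sign +1)
combine: 4πI² = 765·8/255·7/510 = 28/85
take √, sign +1: I = 0.16190663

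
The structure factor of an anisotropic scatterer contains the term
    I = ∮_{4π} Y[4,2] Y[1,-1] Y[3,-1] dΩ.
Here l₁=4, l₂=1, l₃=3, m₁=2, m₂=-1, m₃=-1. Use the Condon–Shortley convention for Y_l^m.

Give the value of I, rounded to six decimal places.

0.238414

m-sum 0 ✓  L=8 even ✓  3≤3≤5 ✓
Π(2lᵢ+1) = 9×3×7 = 189
triangle coeff Δ(4,1,3) = 1/252
Σ_t [1,1]: t=1:−1/36 = -1/36
(3j)²=4/63 [(4 1 3; 0 0 0)], sign=+1
Σ_t [0,0]: t=0:+1/96 = 1/96
(3j)²=5/84 [(4 1 3; 2 -1 -1)], sign=+1
⇒ 4πI² = 5/7
I = (+1)√(5/7/(4π)) = 0.23841361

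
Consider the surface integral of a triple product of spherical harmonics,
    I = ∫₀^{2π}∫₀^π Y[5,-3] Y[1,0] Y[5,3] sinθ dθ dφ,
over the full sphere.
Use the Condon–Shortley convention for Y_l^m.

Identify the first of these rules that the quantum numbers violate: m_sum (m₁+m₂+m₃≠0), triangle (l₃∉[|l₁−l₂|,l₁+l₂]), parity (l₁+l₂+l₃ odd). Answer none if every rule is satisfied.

m₁+m₂+m₃ = -3 + 0 + 3 = 0  ✓
triangle: |5−1|=4 ≤ l₃=5 ≤ 5+1=6  ✓
parity: l₁+l₂+l₃ = 11 is odd  ✗

parity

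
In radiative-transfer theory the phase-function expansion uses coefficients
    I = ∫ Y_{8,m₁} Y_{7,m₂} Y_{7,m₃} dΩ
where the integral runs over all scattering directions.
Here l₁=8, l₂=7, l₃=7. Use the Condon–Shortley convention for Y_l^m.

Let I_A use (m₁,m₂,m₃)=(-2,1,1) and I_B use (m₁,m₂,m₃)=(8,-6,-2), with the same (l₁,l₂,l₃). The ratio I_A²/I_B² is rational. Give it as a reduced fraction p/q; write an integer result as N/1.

Shared (l₁,l₂,l₃)=(8,7,7): N and (l;000)² cancel in I_A²/I_B².
A: Δ = 8!·8!·6!/23! = 1/22086194130; Racah Σ t=2..8: t=2:+1/41803776000 t=3:−1/435456000 t=4:+1/39813120 t=5:−1/18662400 t=6:+1/39813120 t=7:−1/435456000 t=8:+1/41803776000 = -11/1393459200; ⇒ 3j(8 7 7; -2 1 1)² = 600/96577, sgn -1
B: Δ = 8!·8!·6!/23! = 1/22086194130; Racah Σ t=0..0: t=0:+1/195084288000 = 1/195084288000; ⇒ 3j(8 7 7; 8 -6 -2)² = 351/52003, sgn -1
I_A²/I_B² = (600/96577)/(351/52003) = 1400/1521

1400/1521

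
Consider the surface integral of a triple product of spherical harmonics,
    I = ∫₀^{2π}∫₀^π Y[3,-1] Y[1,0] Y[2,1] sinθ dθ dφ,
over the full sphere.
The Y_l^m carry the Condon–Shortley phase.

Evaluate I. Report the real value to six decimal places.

-0.233597

Rules hold: Σm=0, L=6 even, 2≤2≤4.
N = 7·3·5 = 105
Δ = 2!·4!·0!/7! = 1/105
Racah Σ t=1..1: t=1:−1/4 = -1/4
⇒ 3j(3 1 2; 0 0 0)² = 3/35, sgn -1
Racah Σ t=1..1: t=1:−1/6 = -1/6
⇒ 3j(3 1 2; -1 0 1)² = 8/105, sgn +1
4πI² = N·(3j₀)²·(3jₘ)² = 24/35
I = -1·√(0.685714/4π) = -0.23359668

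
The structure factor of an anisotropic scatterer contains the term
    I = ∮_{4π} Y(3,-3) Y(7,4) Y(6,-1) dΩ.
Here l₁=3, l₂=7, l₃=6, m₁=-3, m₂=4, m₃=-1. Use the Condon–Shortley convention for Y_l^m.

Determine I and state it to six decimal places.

m-sum 0 ✓  L=16 even ✓  4≤6≤10 ✓
Π(2lᵢ+1) = 7×15×13 = 1365
triangle coeff Δ(3,7,6) = 1/2042040
Σ_t [1,3]: t=1:−1/207360 t=2:+1/57600 t=3:−1/207360 = 1/129600
(3j)²=168/12155 [(3 7 6; 0 0 0)], sign=+1
Σ_t [4,4]: t=4:+1/1451520 = 1/1451520
(3j)²=75/3094 [(3 7 6; -3 4 -1)], sign=-1
⇒ 4πI² = 18900/41327
I = (-1)√(18900/41327/(4π)) = -0.19076954

-0.190770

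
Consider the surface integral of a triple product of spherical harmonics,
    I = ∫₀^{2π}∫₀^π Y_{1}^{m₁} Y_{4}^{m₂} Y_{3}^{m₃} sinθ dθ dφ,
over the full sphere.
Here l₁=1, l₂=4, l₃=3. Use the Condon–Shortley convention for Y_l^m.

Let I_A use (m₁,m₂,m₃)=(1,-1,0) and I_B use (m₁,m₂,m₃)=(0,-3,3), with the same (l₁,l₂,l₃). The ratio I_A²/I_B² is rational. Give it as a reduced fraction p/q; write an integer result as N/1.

l's match ⇒ only the (l;m) 3-j factors differ between A and B.
A: triangle coeff Δ(1,4,3) = 1/252; Σ_t [0,0]: t=0:+1/72 = 1/72; (3j)²=5/126 [(1 4 3; 1 -1 0)], sign=-1
B: triangle coeff Δ(1,4,3) = 1/252; Σ_t [1,1]: t=1:−1/720 = -1/720; (3j)²=1/36 [(1 4 3; 0 -3 3)], sign=-1
I_A²/I_B² = (5/126)/(1/36) = 10/7

10/7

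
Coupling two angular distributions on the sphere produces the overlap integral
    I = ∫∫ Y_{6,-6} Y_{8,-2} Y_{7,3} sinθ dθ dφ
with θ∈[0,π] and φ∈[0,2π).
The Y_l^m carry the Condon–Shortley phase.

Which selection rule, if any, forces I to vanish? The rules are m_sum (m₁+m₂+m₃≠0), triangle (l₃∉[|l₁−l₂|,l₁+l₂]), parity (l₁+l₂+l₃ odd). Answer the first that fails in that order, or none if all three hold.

m_sum

Σmᵢ = -5  ✗
l₃∈[|l₁−l₂|,l₁+l₂]=[2,14], have l₃=7
Σlᵢ = 21 ⇒ odd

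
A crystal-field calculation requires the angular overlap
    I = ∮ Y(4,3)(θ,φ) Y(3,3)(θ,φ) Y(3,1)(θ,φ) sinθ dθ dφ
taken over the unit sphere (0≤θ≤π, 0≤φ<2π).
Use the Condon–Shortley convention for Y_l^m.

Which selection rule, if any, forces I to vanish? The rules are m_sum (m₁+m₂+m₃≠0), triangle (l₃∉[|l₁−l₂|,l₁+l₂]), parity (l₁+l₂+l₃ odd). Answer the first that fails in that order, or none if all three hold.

m₁+m₂+m₃ = 3 + 3 + 1 = 7  ✗
triangle: |4−3|=1 ≤ l₃=3 ≤ 4+3=7
parity: l₁+l₂+l₃ = 10 is even

m_sum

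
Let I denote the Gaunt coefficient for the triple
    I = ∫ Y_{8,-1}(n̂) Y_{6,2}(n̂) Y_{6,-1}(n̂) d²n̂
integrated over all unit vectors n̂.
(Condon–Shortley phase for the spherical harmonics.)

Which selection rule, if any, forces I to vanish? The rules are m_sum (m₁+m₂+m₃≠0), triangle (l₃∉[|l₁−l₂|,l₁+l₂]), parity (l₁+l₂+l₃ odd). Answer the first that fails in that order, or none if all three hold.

Σmᵢ = 0  ✓
l₃∈[|l₁−l₂|,l₁+l₂]=[2,14], have l₃=6  ✓
Σlᵢ = 20 ⇒ even  ✓

none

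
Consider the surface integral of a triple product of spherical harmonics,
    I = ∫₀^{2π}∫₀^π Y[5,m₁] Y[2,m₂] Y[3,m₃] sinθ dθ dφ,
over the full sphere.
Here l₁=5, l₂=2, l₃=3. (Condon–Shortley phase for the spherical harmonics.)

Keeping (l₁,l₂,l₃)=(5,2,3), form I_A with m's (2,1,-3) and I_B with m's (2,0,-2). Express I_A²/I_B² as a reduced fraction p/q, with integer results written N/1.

Shared (l₁,l₂,l₃)=(5,2,3): N and (l;000)² cancel in I_A²/I_B².
A: Δ = 4!·6!·0!/11! = 1/2310; Racah Σ t=3..3: t=3:−1/4320 = -1/4320; ⇒ 3j(5 2 3; 2 1 -3)² = 1/330, sgn -1
B: Δ = 4!·6!·0!/11! = 1/2310; Racah Σ t=2..2: t=2:+1/480 = 1/480; ⇒ 3j(5 2 3; 2 0 -2)² = 3/110, sgn -1
I_A²/I_B² = (1/330)/(3/110) = 1/9

1/9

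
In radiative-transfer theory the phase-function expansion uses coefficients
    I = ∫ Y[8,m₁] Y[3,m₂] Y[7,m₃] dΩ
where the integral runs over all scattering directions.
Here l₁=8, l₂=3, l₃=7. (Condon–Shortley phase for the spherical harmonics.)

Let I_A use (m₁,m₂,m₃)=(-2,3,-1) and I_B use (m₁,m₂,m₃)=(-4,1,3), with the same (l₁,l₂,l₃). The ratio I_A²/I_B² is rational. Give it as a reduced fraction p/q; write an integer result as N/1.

l's match ⇒ only the (l;m) 3-j factors differ between A and B.
A: triangle coeff Δ(8,3,7) = 1/5290740; Σ_t [4,4]: t=4:+1/24883200 = 1/24883200; (3j)²=70/4199 [(8 3 7; -2 3 -1)], sign=+1
B: triangle coeff Δ(8,3,7) = 1/5290740; Σ_t [2,4]: t=2:+1/58060800 t=3:−1/13063680 t=4:+1/46448640 = -79/2090188800; (3j)²=68651/5290740 [(8 3 7; -4 1 3)], sign=-1
I_A²/I_B² = (70/4199)/(68651/5290740) = 88200/68651

88200/68651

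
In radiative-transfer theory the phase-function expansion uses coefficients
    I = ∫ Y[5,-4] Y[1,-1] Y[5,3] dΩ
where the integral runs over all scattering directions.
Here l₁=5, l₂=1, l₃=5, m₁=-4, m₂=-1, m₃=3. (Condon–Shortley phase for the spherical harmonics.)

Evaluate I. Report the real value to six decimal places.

0.000000

Σmᵢ = -2 ≠ 0, so the φ-integral vanishes; I = 0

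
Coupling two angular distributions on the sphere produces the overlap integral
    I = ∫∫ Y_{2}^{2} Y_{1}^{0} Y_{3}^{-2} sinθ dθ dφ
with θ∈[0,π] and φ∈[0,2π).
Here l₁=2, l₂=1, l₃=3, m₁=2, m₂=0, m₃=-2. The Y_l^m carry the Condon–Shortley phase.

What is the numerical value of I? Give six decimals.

m-sum 0 ✓  L=6 even ✓  1≤3≤3 ✓
Π(2lᵢ+1) = 5×3×7 = 105
triangle coeff Δ(2,1,3) = 1/105
Σ_t [0,0]: t=0:+1/4 = 1/4
(3j)²=3/35 [(2 1 3; 0 0 0)], sign=-1
Σ_t [0,0]: t=0:+1/24 = 1/24
(3j)²=1/21 [(2 1 3; 2 0 -2)], sign=-1
⇒ 4πI² = 3/7
I = (+1)√(3/7/(4π)) = 0.18467439

0.184674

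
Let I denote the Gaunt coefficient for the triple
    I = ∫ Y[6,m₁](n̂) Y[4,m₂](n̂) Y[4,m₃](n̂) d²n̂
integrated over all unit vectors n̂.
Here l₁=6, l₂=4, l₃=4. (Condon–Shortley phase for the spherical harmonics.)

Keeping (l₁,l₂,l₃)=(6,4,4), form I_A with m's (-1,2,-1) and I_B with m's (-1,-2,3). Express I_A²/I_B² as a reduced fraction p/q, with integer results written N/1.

l's match ⇒ only the (l;m) 3-j factors differ between A and B.
A: triangle coeff Δ(6,4,4) = 1/1261260; Σ_t [4,6]: t=4:+1/3456 t=5:−1/5760 t=6:+1/172800 = 7/57600; (3j)²=21/2860 [(6 4 4; -1 2 -1)], sign=-1
B: triangle coeff Δ(6,4,4) = 1/1261260; Σ_t [1,2]: t=1:−1/86400 t=2:+1/11520 = 13/172800; (3j)²=13/660 [(6 4 4; -1 -2 3)], sign=-1
I_A²/I_B² = (21/2860)/(13/660) = 63/169

63/169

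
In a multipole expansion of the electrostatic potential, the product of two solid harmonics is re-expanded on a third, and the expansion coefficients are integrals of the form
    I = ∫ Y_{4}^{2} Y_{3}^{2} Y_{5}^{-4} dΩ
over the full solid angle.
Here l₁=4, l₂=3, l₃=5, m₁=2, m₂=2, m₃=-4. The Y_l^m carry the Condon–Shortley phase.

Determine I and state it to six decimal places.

m-sum 0 ✓  L=12 even ✓  1≤5≤7 ✓
Π(2lᵢ+1) = 9×7×11 = 693
triangle coeff Δ(4,3,5) = 1/180180
Σ_t [0,2]: t=0:+1/576 t=1:−1/144 t=2:+1/576 = -1/288
(3j)²=20/1001 [(4 3 5; 0 0 0)], sign=+1
Σ_t [1,2]: t=1:−1/2880 t=2:+1/8640 = -1/4320
(3j)²=8/429 [(4 3 5; 2 2 -4)], sign=+1
⇒ 4πI² = 480/1859
I = (+1)√(480/1859/(4π)) = 0.14334284

0.143343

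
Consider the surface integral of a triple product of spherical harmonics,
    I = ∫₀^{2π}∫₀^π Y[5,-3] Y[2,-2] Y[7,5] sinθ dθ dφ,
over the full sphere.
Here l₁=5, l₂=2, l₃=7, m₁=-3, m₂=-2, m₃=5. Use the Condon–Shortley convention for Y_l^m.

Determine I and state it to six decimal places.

Checks pass: Σm=0; 14 even; l₃=7∈[3,7].
(2·5+1)(2·2+1)(2·7+1) = 825
Δ: 0! 10! 4! / 15! → 1/15015
sum: t=0:+1/57600 = 1/57600
3j²(5 2 7; 0 0 0) = Δ·Π!·Σ² = 21/715  (sign -1)
sum: t=0:+1/1935360 = 1/1935360
3j²(5 2 7; -3 -2 5) = Δ·Π!·Σ² = 3/91  (sign +1)
combine: 4πI² = 825·21/715·3/91 = 135/169
take √, sign -1: I = -0.25212656

-0.252127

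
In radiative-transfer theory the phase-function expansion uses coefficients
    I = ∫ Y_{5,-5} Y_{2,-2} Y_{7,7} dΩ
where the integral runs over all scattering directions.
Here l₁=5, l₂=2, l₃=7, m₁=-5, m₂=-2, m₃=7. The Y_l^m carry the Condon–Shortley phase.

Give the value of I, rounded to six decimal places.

-0.358536

Rules hold: Σm=0, L=14 even, 3≤7≤7.
N = 11·5·15 = 825
Δ = 0!·10!·4!/15! = 1/15015
Racah Σ t=0..0: t=0:+1/57600 = 1/57600
⇒ 3j(5 2 7; 0 0 0)² = 21/715, sgn -1
Racah Σ t=0..0: t=0:+1/87091200 = 1/87091200
⇒ 3j(5 2 7; -5 -2 7)² = 1/15, sgn +1
4πI² = N·(3j₀)²·(3jₘ)² = 21/13
I = -1·√(1.61538/4π) = -0.35853622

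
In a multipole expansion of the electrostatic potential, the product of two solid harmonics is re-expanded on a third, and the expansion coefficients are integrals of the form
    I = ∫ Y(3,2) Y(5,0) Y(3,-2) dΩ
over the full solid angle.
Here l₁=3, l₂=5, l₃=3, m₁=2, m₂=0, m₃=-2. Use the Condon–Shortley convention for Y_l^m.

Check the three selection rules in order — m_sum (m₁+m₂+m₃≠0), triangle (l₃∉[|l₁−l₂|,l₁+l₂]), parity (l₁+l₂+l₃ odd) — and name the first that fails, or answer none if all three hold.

azimuthal sum: 2 + 0 − 2 = 0  ✓
2 ≤ 3 ≤ 8 (triangle on l)  ✓
L = 3 + 5 + 3 = 11 (odd)  ✗

parity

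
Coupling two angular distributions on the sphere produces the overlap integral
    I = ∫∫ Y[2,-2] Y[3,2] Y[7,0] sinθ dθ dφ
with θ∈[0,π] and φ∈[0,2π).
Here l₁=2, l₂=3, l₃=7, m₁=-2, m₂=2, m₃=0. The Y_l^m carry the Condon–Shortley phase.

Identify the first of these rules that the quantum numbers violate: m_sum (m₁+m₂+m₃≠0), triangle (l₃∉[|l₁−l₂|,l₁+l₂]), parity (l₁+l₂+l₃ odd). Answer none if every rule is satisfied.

azimuthal sum: -2 + 2 + 0 = 0  ✓
1 ≤ 7 ≤ 5 (triangle on l)  ✗
L = 2 + 3 + 7 = 12 (even)

triangle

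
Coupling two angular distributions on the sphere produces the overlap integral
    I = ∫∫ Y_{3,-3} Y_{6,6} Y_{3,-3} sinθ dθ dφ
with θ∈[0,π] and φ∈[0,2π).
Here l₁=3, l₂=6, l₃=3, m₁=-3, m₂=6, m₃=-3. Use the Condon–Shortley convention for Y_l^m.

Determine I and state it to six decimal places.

0.360342

Checks pass: Σm=0; 12 even; l₃=3∈[3,9].
(2·3+1)(2·6+1)(2·3+1) = 637
Δ: 6! 0! 6! / 13! → 1/12012
sum: t=3:−1/1296 = -1/1296
3j²(3 6 3; 0 0 0) = Δ·Π!·Σ² = 100/3003  (sign +1)
sum: t=6:+1/518400 = 1/518400
3j²(3 6 3; -3 6 -3) = Δ·Π!·Σ² = 1/13  (sign +1)
combine: 4πI² = 637·100/3003·1/13 = 700/429
take √, sign +1: I = 0.36034246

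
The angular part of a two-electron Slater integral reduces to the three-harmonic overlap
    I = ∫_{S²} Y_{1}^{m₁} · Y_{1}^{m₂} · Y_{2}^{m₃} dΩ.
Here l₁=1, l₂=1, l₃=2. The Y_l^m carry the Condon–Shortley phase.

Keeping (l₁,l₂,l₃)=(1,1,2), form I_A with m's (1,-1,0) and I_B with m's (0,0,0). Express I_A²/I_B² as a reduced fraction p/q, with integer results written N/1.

l's match ⇒ only the (l;m) 3-j factors differ between A and B.
A: triangle coeff Δ(1,1,2) = 1/30; Σ_t [0,0]: t=0:+1/4 = 1/4; (3j)²=1/30 [(1 1 2; 1 -1 0)], sign=+1
B: triangle coeff Δ(1,1,2) = 1/30; Σ_t [0,0]: t=0:+1/1 = 1/1; (3j)²=2/15 [(1 1 2; 0 0 0)], sign=+1
I_A²/I_B² = (1/30)/(2/15) = 1/4

1/4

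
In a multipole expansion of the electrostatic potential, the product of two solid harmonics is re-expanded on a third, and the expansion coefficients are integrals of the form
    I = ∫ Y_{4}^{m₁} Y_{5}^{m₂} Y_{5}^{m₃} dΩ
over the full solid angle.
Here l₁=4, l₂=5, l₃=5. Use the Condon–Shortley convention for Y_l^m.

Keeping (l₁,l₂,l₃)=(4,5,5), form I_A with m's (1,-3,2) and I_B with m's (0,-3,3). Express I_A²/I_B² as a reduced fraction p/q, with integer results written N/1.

5/6

Shared (l₁,l₂,l₃)=(4,5,5): N and (l;000)² cancel in I_A²/I_B².
A: Δ = 4!·4!·6!/15! = 1/3153150; Racah Σ t=0..2: t=0:+1/6912 t=1:−1/2880 t=2:+1/17280 = -1/6912; ⇒ 3j(4 5 5; 1 -3 2)² = 5/429, sgn +1
B: Δ = 4!·4!·6!/15! = 1/3153150; Racah Σ t=0..2: t=0:+1/27648 t=1:−1/4320 t=2:+1/11520 = -1/9216; ⇒ 3j(4 5 5; 0 -3 3)² = 2/143, sgn -1
I_A²/I_B² = (5/429)/(2/143) = 5/6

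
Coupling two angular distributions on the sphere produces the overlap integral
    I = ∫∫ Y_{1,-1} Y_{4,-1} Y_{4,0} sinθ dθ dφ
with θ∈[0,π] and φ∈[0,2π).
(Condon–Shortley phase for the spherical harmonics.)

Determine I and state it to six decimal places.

0.000000

Σmᵢ = -2 ≠ 0, so the φ-integral vanishes; I = 0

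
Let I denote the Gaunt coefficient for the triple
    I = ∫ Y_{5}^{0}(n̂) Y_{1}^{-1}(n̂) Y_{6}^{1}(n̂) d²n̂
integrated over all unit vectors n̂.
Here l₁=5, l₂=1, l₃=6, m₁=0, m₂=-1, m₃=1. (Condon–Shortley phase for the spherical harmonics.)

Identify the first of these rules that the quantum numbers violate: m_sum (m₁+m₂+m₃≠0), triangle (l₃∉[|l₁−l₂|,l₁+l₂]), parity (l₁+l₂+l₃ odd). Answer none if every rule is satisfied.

m₁+m₂+m₃ = 0 − 1 + 1 = 0  ✓
triangle: |5−1|=4 ≤ l₃=6 ≤ 5+1=6  ✓
parity: l₁+l₂+l₃ = 12 is even  ✓

none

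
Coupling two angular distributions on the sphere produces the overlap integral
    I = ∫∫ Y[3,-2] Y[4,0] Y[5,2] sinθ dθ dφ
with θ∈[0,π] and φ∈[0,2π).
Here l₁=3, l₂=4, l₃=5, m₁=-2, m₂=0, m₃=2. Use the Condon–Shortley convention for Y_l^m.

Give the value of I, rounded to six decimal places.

-0.065427

Rules hold: Σm=0, L=12 even, 1≤5≤7.
N = 7·9·11 = 693
Δ = 2!·4!·6!/13! = 1/180180
Racah Σ t=0..2: t=0:+1/576 t=1:−1/144 t=2:+1/576 = -1/288
⇒ 3j(3 4 5; 0 0 0)² = 20/1001, sgn +1
Racah Σ t=1..2: t=1:−1/864 t=2:+1/576 = 1/1728
⇒ 3j(3 4 5; -2 0 2)² = 5/1287, sgn -1
4πI² = N·(3j₀)²·(3jₘ)² = 100/1859
I = -1·√(0.0537924/4π) = -0.06542675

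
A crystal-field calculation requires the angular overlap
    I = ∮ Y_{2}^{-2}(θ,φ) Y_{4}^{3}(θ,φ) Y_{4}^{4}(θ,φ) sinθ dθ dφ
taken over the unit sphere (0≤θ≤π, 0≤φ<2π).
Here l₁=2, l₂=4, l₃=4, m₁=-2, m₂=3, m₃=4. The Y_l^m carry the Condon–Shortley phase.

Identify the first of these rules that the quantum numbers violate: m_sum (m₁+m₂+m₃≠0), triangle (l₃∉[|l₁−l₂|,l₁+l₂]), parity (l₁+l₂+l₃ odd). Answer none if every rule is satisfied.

m_sum

Σmᵢ = 5  ✗
l₃∈[|l₁−l₂|,l₁+l₂]=[2,6], have l₃=4
Σlᵢ = 10 ⇒ even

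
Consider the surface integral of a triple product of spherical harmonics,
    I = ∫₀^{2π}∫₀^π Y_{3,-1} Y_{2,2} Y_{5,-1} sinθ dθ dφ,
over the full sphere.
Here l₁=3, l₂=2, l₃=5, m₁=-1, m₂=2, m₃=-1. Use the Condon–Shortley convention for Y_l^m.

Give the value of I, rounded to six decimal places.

-0.092802

Checks pass: Σm=0; 10 even; l₃=5∈[1,5].
(2·3+1)(2·2+1)(2·5+1) = 385
Δ: 0! 6! 4! / 11! → 1/2310
sum: t=0:+1/144 = 1/144
3j²(3 2 5; 0 0 0) = Δ·Π!·Σ² = 10/231  (sign -1)
sum: t=0:+1/1152 = 1/1152
3j²(3 2 5; -1 2 -1) = Δ·Π!·Σ² = 1/154  (sign +1)
combine: 4πI² = 385·10/231·1/154 = 25/231
take √, sign -1: I = -0.09280237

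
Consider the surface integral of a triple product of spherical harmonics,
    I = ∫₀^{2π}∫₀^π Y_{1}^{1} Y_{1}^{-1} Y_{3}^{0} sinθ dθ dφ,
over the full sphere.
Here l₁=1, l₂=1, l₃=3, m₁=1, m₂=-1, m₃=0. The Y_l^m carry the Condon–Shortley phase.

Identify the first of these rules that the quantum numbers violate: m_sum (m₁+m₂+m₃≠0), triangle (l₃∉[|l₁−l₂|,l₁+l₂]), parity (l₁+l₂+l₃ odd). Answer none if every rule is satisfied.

triangle

azimuthal sum: 1 − 1 + 0 = 0  ✓
0 ≤ 3 ≤ 2 (triangle on l)  ✗
L = 1 + 1 + 3 = 5 (odd)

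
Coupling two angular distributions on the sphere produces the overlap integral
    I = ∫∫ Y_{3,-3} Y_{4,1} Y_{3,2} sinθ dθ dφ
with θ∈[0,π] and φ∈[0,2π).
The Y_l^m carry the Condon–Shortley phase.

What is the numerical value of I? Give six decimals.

Rules hold: Σm=0, L=10 even, 1≤3≤7.
N = 7·9·7 = 441
Δ = 4!·2!·4!/11! = 1/34650
Racah Σ t=1..3: t=1:−1/72 t=2:+1/16 t=3:−1/72 = 5/144
⇒ 3j(3 4 3; 0 0 0)² = 2/77, sgn -1
Racah Σ t=4..4: t=4:+1/288 = 1/288
⇒ 3j(3 4 3; -3 1 2)² = 5/231, sgn -1
4πI² = N·(3j₀)²·(3jₘ)² = 30/121
I = +1·√(0.247934/4π) = 0.14046335

0.140463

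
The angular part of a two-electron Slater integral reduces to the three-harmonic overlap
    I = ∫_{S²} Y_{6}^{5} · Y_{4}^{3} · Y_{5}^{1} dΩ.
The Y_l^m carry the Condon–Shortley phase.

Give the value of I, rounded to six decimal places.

m-sum = 5 + 3 + 1 = 9 ≠ 0 ⇒ I = 0

0.000000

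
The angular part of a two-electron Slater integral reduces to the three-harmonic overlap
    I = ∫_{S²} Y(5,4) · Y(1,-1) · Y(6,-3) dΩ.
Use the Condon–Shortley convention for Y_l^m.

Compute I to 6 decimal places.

Checks pass: Σm=0; 12 even; l₃=6∈[4,6].
(2·5+1)(2·1+1)(2·6+1) = 429
Δ: 0! 10! 2! / 13! → 1/858
sum: t=0:+1/14400 = 1/14400
3j²(5 1 6; 0 0 0) = Δ·Π!·Σ² = 6/143  (sign +1)
sum: t=0:+1/725760 = 1/725760
3j²(5 1 6; 4 -1 -3) = Δ·Π!·Σ² = 1/286  (sign -1)
combine: 4πI² = 429·6/143·1/286 = 9/143
take √, sign -1: I = -0.07076985

-0.070770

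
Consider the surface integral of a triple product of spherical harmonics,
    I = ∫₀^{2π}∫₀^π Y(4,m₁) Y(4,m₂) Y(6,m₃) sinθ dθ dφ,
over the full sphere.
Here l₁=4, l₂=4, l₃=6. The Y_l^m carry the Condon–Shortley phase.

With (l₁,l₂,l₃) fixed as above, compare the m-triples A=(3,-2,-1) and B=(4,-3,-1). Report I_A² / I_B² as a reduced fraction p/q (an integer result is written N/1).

Same 4,4,6: normalisation and zero-m 3j drop out of the ratio.
A: Δ: 2! 6! 6! / 15! → 1/1261260; sum: t=0:+1/11520 t=1:−1/86400 = 13/172800; 3j²(4 4 6; 3 -2 -1) = Δ·Π!·Σ² = 13/660  (sign -1)
B: Δ: 2! 6! 6! / 15! → 1/1261260; sum: t=0:+1/172800 = 1/172800; 3j²(4 4 6; 4 -3 -1) = Δ·Π!·Σ² = 7/2145  (sign -1)
I_A²/I_B² = (13/660)/(7/2145) = 169/28

169/28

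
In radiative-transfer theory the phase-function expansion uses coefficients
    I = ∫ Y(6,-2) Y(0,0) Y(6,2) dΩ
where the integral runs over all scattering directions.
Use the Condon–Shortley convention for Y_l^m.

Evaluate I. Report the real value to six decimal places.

0.282095

Rules hold: Σm=0, L=12 even, 6≤6≤6.
N = 13·1·13 = 169
Δ = 0!·12!·0!/13! = 1/13
Racah Σ t=0..0: t=0:+1/518400 = 1/518400
⇒ 3j(6 0 6; 0 0 0)² = 1/13, sgn +1
Racah Σ t=0..0: t=0:+1/967680 = 1/967680
⇒ 3j(6 0 6; -2 0 2)² = 1/13, sgn +1
4πI² = N·(3j₀)²·(3jₘ)² = 1/1
I = +1·√(1/4π) = 0.28209479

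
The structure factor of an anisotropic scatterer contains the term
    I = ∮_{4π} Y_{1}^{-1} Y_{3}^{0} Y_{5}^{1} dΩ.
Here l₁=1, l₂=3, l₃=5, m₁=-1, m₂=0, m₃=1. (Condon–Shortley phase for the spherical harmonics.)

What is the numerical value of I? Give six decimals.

0.000000

|1−3|≤5≤1+3 violated ⇒ I = 0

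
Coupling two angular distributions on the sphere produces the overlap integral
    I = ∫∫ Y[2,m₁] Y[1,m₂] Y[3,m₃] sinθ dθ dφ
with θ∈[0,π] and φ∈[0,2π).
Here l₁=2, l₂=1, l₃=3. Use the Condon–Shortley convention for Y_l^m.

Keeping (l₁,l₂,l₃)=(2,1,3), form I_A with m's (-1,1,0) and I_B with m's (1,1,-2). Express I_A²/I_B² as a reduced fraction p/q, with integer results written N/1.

Same 2,1,3: normalisation and zero-m 3j drop out of the ratio.
A: Δ: 0! 4! 2! / 7! → 1/105; sum: t=0:+1/12 = 1/12; 3j²(2 1 3; -1 1 0) = Δ·Π!·Σ² = 1/35  (sign -1)
B: Δ: 0! 4! 2! / 7! → 1/105; sum: t=0:+1/12 = 1/12; 3j²(2 1 3; 1 1 -2) = Δ·Π!·Σ² = 2/21  (sign -1)
I_A²/I_B² = (1/35)/(2/21) = 3/10

3/10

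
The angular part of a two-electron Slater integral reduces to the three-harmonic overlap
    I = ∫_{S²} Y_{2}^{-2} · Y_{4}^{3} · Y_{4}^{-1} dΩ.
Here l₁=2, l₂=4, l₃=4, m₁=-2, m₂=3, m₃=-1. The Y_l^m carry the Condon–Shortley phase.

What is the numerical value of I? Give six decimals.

0.159270

Checks pass: Σm=0; 10 even; l₃=4∈[2,6].
(2·2+1)(2·4+1)(2·4+1) = 405
Δ: 2! 2! 6! / 11! → 1/13860
sum: t=0:+1/192 t=1:−1/36 t=2:+1/192 = -5/288
3j²(2 4 4; 0 0 0) = Δ·Π!·Σ² = 20/693  (sign -1)
sum: t=2:+1/480 = 1/480
3j²(2 4 4; -2 3 -1) = Δ·Π!·Σ² = 3/110  (sign -1)
combine: 4πI² = 405·20/693·3/110 = 270/847
take √, sign +1: I = 0.15927046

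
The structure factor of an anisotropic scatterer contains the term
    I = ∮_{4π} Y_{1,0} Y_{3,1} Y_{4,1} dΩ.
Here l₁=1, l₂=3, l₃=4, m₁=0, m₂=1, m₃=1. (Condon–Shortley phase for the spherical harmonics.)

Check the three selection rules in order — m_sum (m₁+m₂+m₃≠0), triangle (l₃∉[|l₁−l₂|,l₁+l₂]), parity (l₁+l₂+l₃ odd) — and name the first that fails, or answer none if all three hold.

m_sum

Σmᵢ = 2  ✗
l₃∈[|l₁−l₂|,l₁+l₂]=[2,4], have l₃=4
Σlᵢ = 8 ⇒ even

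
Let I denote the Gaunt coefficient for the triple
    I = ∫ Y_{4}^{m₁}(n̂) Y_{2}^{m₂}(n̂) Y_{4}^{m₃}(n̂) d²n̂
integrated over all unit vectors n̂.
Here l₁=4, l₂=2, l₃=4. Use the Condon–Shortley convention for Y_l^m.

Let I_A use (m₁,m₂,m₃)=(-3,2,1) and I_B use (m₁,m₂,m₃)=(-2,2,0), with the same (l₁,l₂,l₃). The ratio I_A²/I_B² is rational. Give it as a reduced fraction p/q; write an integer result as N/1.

7/10

Shared (l₁,l₂,l₃)=(4,2,4): N and (l;000)² cancel in I_A²/I_B².
A: Δ = 2!·6!·2!/11! = 1/13860; Racah Σ t=2..2: t=2:+1/480 = 1/480; ⇒ 3j(4 2 4; -3 2 1)² = 3/110, sgn -1
B: Δ = 2!·6!·2!/11! = 1/13860; Racah Σ t=2..2: t=2:+1/192 = 1/192; ⇒ 3j(4 2 4; -2 2 0)² = 3/77, sgn +1
I_A²/I_B² = (3/110)/(3/77) = 7/10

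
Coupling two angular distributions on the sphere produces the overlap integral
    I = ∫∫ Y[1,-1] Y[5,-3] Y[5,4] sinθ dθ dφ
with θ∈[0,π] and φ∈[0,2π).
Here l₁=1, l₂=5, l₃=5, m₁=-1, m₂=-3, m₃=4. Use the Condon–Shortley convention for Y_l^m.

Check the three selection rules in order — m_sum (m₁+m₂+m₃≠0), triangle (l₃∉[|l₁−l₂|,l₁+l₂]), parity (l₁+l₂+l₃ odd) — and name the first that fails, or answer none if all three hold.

m₁+m₂+m₃ = -1 − 3 + 4 = 0  ✓
triangle: |1−5|=4 ≤ l₃=5 ≤ 1+5=6  ✓
parity: l₁+l₂+l₃ = 11 is odd  ✗

parity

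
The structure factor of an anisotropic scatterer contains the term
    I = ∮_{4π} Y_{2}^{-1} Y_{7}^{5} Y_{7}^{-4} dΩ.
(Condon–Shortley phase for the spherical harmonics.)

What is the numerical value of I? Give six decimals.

-0.188767

Checks pass: Σm=0; 16 even; l₃=7∈[5,9].
(2·2+1)(2·7+1)(2·7+1) = 1125
Δ: 2! 2! 12! / 17! → 1/185640
sum: t=0:+1/2419200 t=1:−1/518400 t=2:+1/2419200 = -1/907200
3j²(2 7 7; 0 0 0) = Δ·Π!·Σ² = 56/3315  (sign +1)
sum: t=1:−1/79833600 t=2:+1/14515200 = 1/17740800
3j²(2 7 7; -1 5 -4) = Δ·Π!·Σ² = 729/30940  (sign -1)
combine: 4πI² = 1125·56/3315·729/30940 = 21870/48841
take √, sign -1: I = -0.18876748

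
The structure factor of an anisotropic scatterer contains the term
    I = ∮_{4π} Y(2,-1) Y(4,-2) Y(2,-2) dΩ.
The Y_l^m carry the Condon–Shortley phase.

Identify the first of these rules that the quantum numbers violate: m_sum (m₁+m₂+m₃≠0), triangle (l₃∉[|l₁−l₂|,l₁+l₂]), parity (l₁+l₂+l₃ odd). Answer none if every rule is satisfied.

azimuthal sum: -1 − 2 − 2 = -5  ✗
2 ≤ 2 ≤ 6 (triangle on l)
L = 2 + 4 + 2 = 8 (even)

m_sum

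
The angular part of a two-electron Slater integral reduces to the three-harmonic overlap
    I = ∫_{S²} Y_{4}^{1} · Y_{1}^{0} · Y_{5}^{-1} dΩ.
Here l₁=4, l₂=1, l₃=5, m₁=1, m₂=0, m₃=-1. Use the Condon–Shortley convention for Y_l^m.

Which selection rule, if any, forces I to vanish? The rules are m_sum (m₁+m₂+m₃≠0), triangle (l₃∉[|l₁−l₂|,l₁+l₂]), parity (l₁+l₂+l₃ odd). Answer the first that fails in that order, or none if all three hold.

none

m₁+m₂+m₃ = 1 + 0 − 1 = 0  ✓
triangle: |4−1|=3 ≤ l₃=5 ≤ 4+1=5  ✓
parity: l₁+l₂+l₃ = 10 is even  ✓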